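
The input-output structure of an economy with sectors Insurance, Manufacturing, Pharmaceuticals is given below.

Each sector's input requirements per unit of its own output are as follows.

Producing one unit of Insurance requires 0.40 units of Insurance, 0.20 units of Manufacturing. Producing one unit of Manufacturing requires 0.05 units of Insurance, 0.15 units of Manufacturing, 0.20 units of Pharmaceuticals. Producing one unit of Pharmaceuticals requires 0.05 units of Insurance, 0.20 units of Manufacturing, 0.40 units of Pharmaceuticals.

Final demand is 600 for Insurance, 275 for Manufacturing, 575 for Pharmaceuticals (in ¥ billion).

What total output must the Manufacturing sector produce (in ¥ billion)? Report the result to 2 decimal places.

I − A =
  [   0.60    -0.05    -0.05]
  [  -0.20     0.85    -0.20]
  [   0.00    -0.20     0.60]
Cofactors of I−A, C_ij = (−1)^(i+j)·(minor ij) (rows/columns in the sector order above):
  C_11 = (0.85)(0.60) − (-0.20)(-0.20) = 0.4700
  C_12 = −[(-0.20)(0.60) − (-0.20)(0.00)] = 0.1200
  C_13 = (-0.20)(-0.20) − (0.85)(0.00) = 0.0400
  C_21 = −[(-0.05)(0.60) − (-0.05)(-0.20)] = 0.0400
  C_22 = (0.60)(0.60) − (-0.05)(0.00) = 0.3600
  C_23 = −[(0.60)(-0.20) − (-0.05)(0.00)] = 0.1200
  C_31 = (-0.05)(-0.20) − (-0.05)(0.85) = 0.0525
  C_32 = −[(0.60)(-0.20) − (-0.05)(-0.20)] = 0.1300
  C_33 = (0.60)(0.85) − (-0.05)(-0.20) = 0.5000
det(I−A) = Σ_j (I−A)_1j·C_1j = (0.60)(0.4700) + (-0.05)(0.1200) + (-0.05)(0.0400) = 0.2740
adj(I−A) = Cᵀ =
  [ 0.4700   0.0400   0.0525]
  [ 0.1200   0.3600   0.1300]
  [ 0.0400   0.1200   0.5000]
(I − A)⁻¹ = adj(I−A) / det(I−A) ≈
  [   1.7153     0.1460     0.1916]
  [   0.4380     1.3139     0.4745]
  [   0.1460     0.4380     1.8248]
x = (I − A)⁻¹ d = adj(I−A)·d / det(I−A), with det(I−A) = 0.2740:
  x_I = (0.4700·600 + 0.0400·275 + 0.0525·575) / 0.2740 = 323.1875 / 0.2740 ≈ 1179.52
  x_M = (0.1200·600 + 0.3600·275 + 0.1300·575) / 0.2740 = 245.75 / 0.2740 ≈ 896.90
  x_P = (0.0400·600 + 0.1200·275 + 0.5000·575) / 0.2740 = 344.50 / 0.2740 ≈ 1257.30

x_M = 896.90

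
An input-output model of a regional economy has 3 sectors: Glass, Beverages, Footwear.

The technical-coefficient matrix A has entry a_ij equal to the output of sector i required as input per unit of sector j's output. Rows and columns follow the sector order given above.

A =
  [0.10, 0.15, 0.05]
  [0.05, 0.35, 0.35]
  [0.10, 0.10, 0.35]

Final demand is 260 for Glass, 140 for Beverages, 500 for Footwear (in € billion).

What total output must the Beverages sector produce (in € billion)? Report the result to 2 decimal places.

x_2 = 768.37

I − A =
  [   0.90    -0.15    -0.05]
  [  -0.05     0.65    -0.35]
  [  -0.10    -0.10     0.65]
Cofactors of I−A, C_ij = (−1)^(i+j)·(minor ij) (rows/columns in the sector order above):
  C_11 = (0.65)(0.65) − (-0.35)(-0.10) = 0.3875
  C_12 = −[(-0.05)(0.65) − (-0.35)(-0.10)] = 0.0675
  C_13 = (-0.05)(-0.10) − (0.65)(-0.10) = 0.0700
  C_21 = −[(-0.15)(0.65) − (-0.05)(-0.10)] = 0.1025
  C_22 = (0.90)(0.65) − (-0.05)(-0.10) = 0.5800
  C_23 = −[(0.90)(-0.10) − (-0.15)(-0.10)] = 0.1050
  C_31 = (-0.15)(-0.35) − (-0.05)(0.65) = 0.0850
  C_32 = −[(0.90)(-0.35) − (-0.05)(-0.05)] = 0.3175
  C_33 = (0.90)(0.65) − (-0.15)(-0.05) = 0.5775
det(I−A) = Σ_j (I−A)_1j·C_1j = (0.90)(0.3875) + (-0.15)(0.0675) + (-0.05)(0.0700) = 0.335125
adj(I−A) = Cᵀ =
  [ 0.3875   0.1025   0.0850]
  [ 0.0675   0.5800   0.3175]
  [ 0.0700   0.1050   0.5775]
(I − A)⁻¹ = adj(I−A) / det(I−A) ≈
  [   1.1563     0.3059     0.2536]
  [   0.2014     1.7307     0.9474]
  [   0.2089     0.3133     1.7232]
x = (I − A)⁻¹ d = adj(I−A)·d / det(I−A), with det(I−A) = 0.335125:
  x_1 = (0.3875·260 + 0.1025·140 + 0.0850·500) / 0.335125 = 157.60 / 0.335125 ≈ 470.27
  x_2 = (0.0675·260 + 0.5800·140 + 0.3175·500) / 0.335125 = 257.50 / 0.335125 ≈ 768.37
  x_3 = (0.0700·260 + 0.1050·140 + 0.5775·500) / 0.335125 = 321.65 / 0.335125 ≈ 959.79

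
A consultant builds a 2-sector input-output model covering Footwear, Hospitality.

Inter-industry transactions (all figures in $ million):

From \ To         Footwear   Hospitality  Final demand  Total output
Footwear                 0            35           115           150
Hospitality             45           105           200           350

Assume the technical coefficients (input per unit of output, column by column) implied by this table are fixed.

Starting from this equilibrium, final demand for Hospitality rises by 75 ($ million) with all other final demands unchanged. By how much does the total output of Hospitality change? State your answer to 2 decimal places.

Δx_H = 111.94

Technical coefficients a_ij = z_ij / X_j:
  a_FF = 0/150 = 0.00, a_HF = 45/150 = 0.30
  a_FH = 35/350 = 0.10, a_HH = 105/350 = 0.30
I − A =
  [   1.00    -0.10]
  [  -0.30     0.70]
det(I−A) = (1.00)(0.70) − (-0.10)(-0.30) = 0.6700
adj(I−A) = [[0.70, 0.10], [0.30, 1.00]]
(I − A)⁻¹ = adj(I−A) / det(I−A) ≈
  [   1.0448     0.1493]
  [   0.4478     1.4925]
Δx = (I − A)⁻¹ Δd with Δd having +75 in the Hospitality component and 0 elsewhere.
So Δx_H = L_HH · (+75), where L_HH = adj(I−A)_HH / det(I−A) = 1.00 / 0.6700.
Δx_H = 1.00 × (+75) / 0.6700 = 75.00 / 0.6700 ≈ 111.94.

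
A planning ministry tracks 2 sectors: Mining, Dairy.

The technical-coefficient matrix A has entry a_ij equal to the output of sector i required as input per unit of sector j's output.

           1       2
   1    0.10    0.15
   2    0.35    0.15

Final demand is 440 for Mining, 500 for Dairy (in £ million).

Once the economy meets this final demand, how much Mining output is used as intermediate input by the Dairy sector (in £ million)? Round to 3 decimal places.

I − A =
  [   0.90    -0.15]
  [  -0.35     0.85]
det(I−A) = (0.90)(0.85) − (-0.15)(-0.35) = 0.7125
adj(I−A) = [[0.85, 0.15], [0.35, 0.90]]
(I − A)⁻¹ = adj(I−A) / det(I−A) ≈
  [   1.1930     0.2105]
  [   0.4912     1.2632]
First solve x = (I − A)⁻¹ d = adj(I−A)·d / det(I−A); in particular x_2 = (0.35·440 + 0.90·500) / 0.7125 = 604.00 / 0.7125 ≈ 847.71930.
Intermediate flow from 1 to 2: z_12 = a_12 · x_2 = 0.15 × 604.00 / 0.7125 = 90.60 / 0.7125 ≈ 127.158.

z_12 = 127.158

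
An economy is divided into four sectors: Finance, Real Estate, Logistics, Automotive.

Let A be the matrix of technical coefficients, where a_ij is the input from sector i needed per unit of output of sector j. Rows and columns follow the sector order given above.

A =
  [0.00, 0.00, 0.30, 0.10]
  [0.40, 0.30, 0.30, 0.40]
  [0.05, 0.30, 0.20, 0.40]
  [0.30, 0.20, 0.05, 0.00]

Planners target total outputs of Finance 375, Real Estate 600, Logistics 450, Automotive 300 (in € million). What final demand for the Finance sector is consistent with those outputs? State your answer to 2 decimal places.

d_F = 210.00

I − A =
  [   1.00     0.00    -0.30    -0.10]
  [  -0.40     0.70    -0.30    -0.40]
  [  -0.05    -0.30     0.80    -0.40]
  [  -0.30    -0.20    -0.05     1.00]
d = (I − A) x:
  d_F = (+1.00)·375 + (+0.00)·600 + (-0.30)·450 + (-0.10)·300 = 210.00
  d_R = (-0.40)·375 + (+0.70)·600 + (-0.30)·450 + (-0.40)·300 = 15.00
  d_L = (-0.05)·375 + (-0.30)·600 + (+0.80)·450 + (-0.40)·300 = 41.25
  d_A = (-0.30)·375 + (-0.20)·600 + (-0.05)·450 + (+1.00)·300 = 45.00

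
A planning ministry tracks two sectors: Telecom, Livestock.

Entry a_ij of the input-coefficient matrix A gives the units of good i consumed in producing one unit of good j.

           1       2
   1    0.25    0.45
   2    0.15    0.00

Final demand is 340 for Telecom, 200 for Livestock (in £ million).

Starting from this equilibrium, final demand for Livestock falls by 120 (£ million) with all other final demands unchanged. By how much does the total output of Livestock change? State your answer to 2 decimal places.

Δx_2 = -131.87

I − A =
  [   0.75    -0.45]
  [  -0.15     1.00]
det(I−A) = (0.75)(1.00) − (-0.45)(-0.15) = 0.6825
adj(I−A) = [[1.00, 0.45], [0.15, 0.75]]
(I − A)⁻¹ = adj(I−A) / det(I−A) ≈
  [   1.4652     0.6593]
  [   0.2198     1.0989]
Δx = (I − A)⁻¹ Δd with Δd having -120 in the Livestock component and 0 elsewhere.
So Δx_2 = L_22 · (-120), where L_22 = adj(I−A)_22 / det(I−A) = 0.75 / 0.6825.
Δx_2 = 0.75 × (-120) / 0.6825 = -90.00 / 0.6825 ≈ -131.87.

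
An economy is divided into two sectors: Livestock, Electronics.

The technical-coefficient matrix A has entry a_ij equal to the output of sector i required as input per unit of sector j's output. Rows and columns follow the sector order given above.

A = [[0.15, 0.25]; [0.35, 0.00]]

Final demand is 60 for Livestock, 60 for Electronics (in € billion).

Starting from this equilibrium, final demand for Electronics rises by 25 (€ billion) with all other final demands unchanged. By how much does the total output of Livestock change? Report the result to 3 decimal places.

I − A =
  [   0.85    -0.25]
  [  -0.35     1.00]
det(I−A) = (0.85)(1.00) − (-0.25)(-0.35) = 0.7625
adj(I−A) = [[1.00, 0.25], [0.35, 0.85]]
(I − A)⁻¹ = adj(I−A) / det(I−A) ≈
  [   1.3115     0.3279]
  [   0.4590     1.1148]
Δx = (I − A)⁻¹ Δd with Δd having +25 in the Electronics component and 0 elsewhere.
So Δx_1 = L_12 · (+25), where L_12 = adj(I−A)_12 / det(I−A) = 0.25 / 0.7625.
Δx_1 = 0.25 × (+25) / 0.7625 = 6.25 / 0.7625 ≈ 8.197.

Δx_1 = 8.197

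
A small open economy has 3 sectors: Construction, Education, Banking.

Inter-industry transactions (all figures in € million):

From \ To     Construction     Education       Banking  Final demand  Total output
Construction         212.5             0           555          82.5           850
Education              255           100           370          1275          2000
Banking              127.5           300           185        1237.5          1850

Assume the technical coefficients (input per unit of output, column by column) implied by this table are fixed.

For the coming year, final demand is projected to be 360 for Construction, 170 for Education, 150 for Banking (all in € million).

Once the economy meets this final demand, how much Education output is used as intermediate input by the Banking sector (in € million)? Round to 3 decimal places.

Technical coefficients a_ij = z_ij / X_j:
  a_11 = 212.5/850 = 0.25, a_21 = 255/850 = 0.30, a_31 = 127.5/850 = 0.15
  a_12 = 0/2000 = 0.00, a_22 = 100/2000 = 0.05, a_32 = 300/2000 = 0.15
  a_13 = 555/1850 = 0.30, a_23 = 370/1850 = 0.20, a_33 = 185/1850 = 0.10
I − A =
  [   0.75     0.00    -0.30]
  [  -0.30     0.95    -0.20]
  [  -0.15    -0.15     0.90]
Cofactors of I−A, C_ij = (−1)^(i+j)·(minor ij) (rows/columns in the sector order above):
  C_11 = (0.95)(0.90) − (-0.20)(-0.15) = 0.8250
  C_12 = −[(-0.30)(0.90) − (-0.20)(-0.15)] = 0.3000
  C_13 = (-0.30)(-0.15) − (0.95)(-0.15) = 0.1875
  C_21 = −[(0.00)(0.90) − (-0.30)(-0.15)] = 0.0450
  C_22 = (0.75)(0.90) − (-0.30)(-0.15) = 0.6300
  C_23 = −[(0.75)(-0.15) − (0.00)(-0.15)] = 0.1125
  C_31 = (0.00)(-0.20) − (-0.30)(0.95) = 0.2850
  C_32 = −[(0.75)(-0.20) − (-0.30)(-0.30)] = 0.2400
  C_33 = (0.75)(0.95) − (0.00)(-0.30) = 0.7125
det(I−A) = Σ_j (I−A)_1j·C_1j = (0.75)(0.8250) + (0.00)(0.3000) + (-0.30)(0.1875) = 0.5625
adj(I−A) = Cᵀ =
  [ 0.8250   0.0450   0.2850]
  [ 0.3000   0.6300   0.2400]
  [ 0.1875   0.1125   0.7125]
(I − A)⁻¹ = adj(I−A) / det(I−A) ≈
  [   1.4667     0.0800     0.5067]
  [   0.5333     1.1200     0.4267]
  [   0.3333     0.2000     1.2667]
First solve x = (I − A)⁻¹ d = adj(I−A)·d / det(I−A); in particular x_3 = (0.1875·360 + 0.1125·170 + 0.7125·150) / 0.5625 = 193.50 / 0.5625 = 344.00000.
Intermediate flow from 2 to 3: z_23 = a_23 · x_3 = 0.20 × 193.50 / 0.5625 = 38.70 / 0.5625 = 68.800.

z_23 = 68.800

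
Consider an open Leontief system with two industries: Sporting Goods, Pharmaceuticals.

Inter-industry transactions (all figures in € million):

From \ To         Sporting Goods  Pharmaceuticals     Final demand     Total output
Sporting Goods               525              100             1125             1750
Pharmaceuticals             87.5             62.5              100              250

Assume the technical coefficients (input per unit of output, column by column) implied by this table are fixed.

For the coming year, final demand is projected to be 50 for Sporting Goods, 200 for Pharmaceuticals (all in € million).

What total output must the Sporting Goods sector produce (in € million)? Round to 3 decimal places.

x_S = 232.673

Technical coefficients a_ij = z_ij / X_j:
  a_SS = 525/1750 = 0.30, a_PS = 87.5/1750 = 0.05
  a_SP = 100/250 = 0.40, a_PP = 62.5/250 = 0.25
I − A =
  [   0.70    -0.40]
  [  -0.05     0.75]
det(I−A) = (0.70)(0.75) − (-0.40)(-0.05) = 0.5050
adj(I−A) = [[0.75, 0.40], [0.05, 0.70]]
(I − A)⁻¹ = adj(I−A) / det(I−A) ≈
  [   1.4851     0.7921]
  [   0.0990     1.3861]
x = (I − A)⁻¹ d = adj(I−A)·d / det(I−A), with det(I−A) = 0.5050:
  x_S = (0.75·50 + 0.40·200) / 0.5050 = 117.50 / 0.5050 ≈ 232.673
  x_P = (0.05·50 + 0.70·200) / 0.5050 = 142.50 / 0.5050 ≈ 282.178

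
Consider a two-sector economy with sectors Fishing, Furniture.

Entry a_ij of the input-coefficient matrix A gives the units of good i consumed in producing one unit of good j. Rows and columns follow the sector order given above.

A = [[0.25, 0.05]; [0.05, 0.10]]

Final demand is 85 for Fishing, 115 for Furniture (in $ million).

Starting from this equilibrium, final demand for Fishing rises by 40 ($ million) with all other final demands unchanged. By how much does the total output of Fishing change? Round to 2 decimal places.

I − A =
  [   0.75    -0.05]
  [  -0.05     0.90]
det(I−A) = (0.75)(0.90) − (-0.05)(-0.05) = 0.6725
adj(I−A) = [[0.90, 0.05], [0.05, 0.75]]
(I − A)⁻¹ = adj(I−A) / det(I−A) ≈
  [   1.3383     0.0743]
  [   0.0743     1.1152]
Δx = (I − A)⁻¹ Δd with Δd having +40 in the Fishing component and 0 elsewhere.
So Δx_1 = L_11 · (+40), where L_11 = adj(I−A)_11 / det(I−A) = 0.90 / 0.6725.
Δx_1 = 0.90 × (+40) / 0.6725 = 36.00 / 0.6725 ≈ 53.53.

Δx_1 = 53.53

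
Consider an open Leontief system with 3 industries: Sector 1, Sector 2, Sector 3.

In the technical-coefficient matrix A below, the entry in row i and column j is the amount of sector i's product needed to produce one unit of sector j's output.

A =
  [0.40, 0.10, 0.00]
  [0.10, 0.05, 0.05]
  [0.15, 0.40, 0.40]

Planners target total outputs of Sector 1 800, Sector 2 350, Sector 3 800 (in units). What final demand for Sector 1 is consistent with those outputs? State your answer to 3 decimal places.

I − A =
  [   0.60    -0.10     0.00]
  [  -0.10     0.95    -0.05]
  [  -0.15    -0.40     0.60]
d = (I − A) x:
  d_1 = (+0.60)·800 + (-0.10)·350 + (+0.00)·800 = 445.000
  d_2 = (-0.10)·800 + (+0.95)·350 + (-0.05)·800 = 212.500
  d_3 = (-0.15)·800 + (-0.40)·350 + (+0.60)·800 = 220.000

d_1 = 445.000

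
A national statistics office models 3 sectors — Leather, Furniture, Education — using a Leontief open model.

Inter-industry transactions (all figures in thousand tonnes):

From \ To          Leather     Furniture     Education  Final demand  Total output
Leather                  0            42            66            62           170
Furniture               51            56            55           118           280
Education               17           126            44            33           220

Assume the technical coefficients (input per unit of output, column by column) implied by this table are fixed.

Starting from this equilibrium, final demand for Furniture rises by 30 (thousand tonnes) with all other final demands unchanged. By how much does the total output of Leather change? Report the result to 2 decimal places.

Technical coefficients a_ij = z_ij / X_j:
  a_11 = 0/170 = 0.00, a_21 = 51/170 = 0.30, a_31 = 17/170 = 0.10
  a_12 = 42/280 = 0.15, a_22 = 56/280 = 0.20, a_32 = 126/280 = 0.45
  a_13 = 66/220 = 0.30, a_23 = 55/220 = 0.25, a_33 = 44/220 = 0.20
I − A =
  [   1.00    -0.15    -0.30]
  [  -0.30     0.80    -0.25]
  [  -0.10    -0.45     0.80]
Cofactors of I−A, C_ij = (−1)^(i+j)·(minor ij) (rows/columns in the sector order above):
  C_11 = (0.80)(0.80) − (-0.25)(-0.45) = 0.5275
  C_12 = −[(-0.30)(0.80) − (-0.25)(-0.10)] = 0.2650
  C_13 = (-0.30)(-0.45) − (0.80)(-0.10) = 0.2150
  C_21 = −[(-0.15)(0.80) − (-0.30)(-0.45)] = 0.2550
  C_22 = (1.00)(0.80) − (-0.30)(-0.10) = 0.7700
  C_23 = −[(1.00)(-0.45) − (-0.15)(-0.10)] = 0.4650
  C_31 = (-0.15)(-0.25) − (-0.30)(0.80) = 0.2775
  C_32 = −[(1.00)(-0.25) − (-0.30)(-0.30)] = 0.3400
  C_33 = (1.00)(0.80) − (-0.15)(-0.30) = 0.7550
det(I−A) = Σ_j (I−A)_1j·C_1j = (1.00)(0.5275) + (-0.15)(0.2650) + (-0.30)(0.2150) = 0.42325
adj(I−A) = Cᵀ =
  [ 0.5275   0.2550   0.2775]
  [ 0.2650   0.7700   0.3400]
  [ 0.2150   0.4650   0.7550]
(I − A)⁻¹ = adj(I−A) / det(I−A) ≈
  [   1.2463     0.6025     0.6556]
  [   0.6261     1.8193     0.8033]
  [   0.5080     1.0986     1.7838]
Δx = (I − A)⁻¹ Δd with Δd having +30 in the Furniture component and 0 elsewhere.
So Δx_1 = L_12 · (+30), where L_12 = adj(I−A)_12 / det(I−A) = 0.2550 / 0.42325.
Δx_1 = 0.2550 × (+30) / 0.42325 = 7.65 / 0.42325 ≈ 18.07.

Δx_1 = 18.07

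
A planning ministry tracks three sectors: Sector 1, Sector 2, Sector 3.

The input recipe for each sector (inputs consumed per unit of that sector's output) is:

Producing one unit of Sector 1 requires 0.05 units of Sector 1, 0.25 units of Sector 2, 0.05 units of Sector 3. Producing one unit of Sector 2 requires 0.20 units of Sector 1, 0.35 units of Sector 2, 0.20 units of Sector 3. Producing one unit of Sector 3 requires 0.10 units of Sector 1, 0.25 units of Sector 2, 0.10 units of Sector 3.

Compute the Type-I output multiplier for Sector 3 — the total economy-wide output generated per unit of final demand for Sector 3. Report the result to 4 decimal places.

I − A =
  [   0.95    -0.20    -0.10]
  [  -0.25     0.65    -0.25]
  [  -0.05    -0.20     0.90]
Cofactors of I−A, C_ij = (−1)^(i+j)·(minor ij) (rows/columns in the sector order above):
  C_11 = (0.65)(0.90) − (-0.25)(-0.20) = 0.5350
  C_12 = −[(-0.25)(0.90) − (-0.25)(-0.05)] = 0.2375
  C_13 = (-0.25)(-0.20) − (0.65)(-0.05) = 0.0825
  C_21 = −[(-0.20)(0.90) − (-0.10)(-0.20)] = 0.2000
  C_22 = (0.95)(0.90) − (-0.10)(-0.05) = 0.8500
  C_23 = −[(0.95)(-0.20) − (-0.20)(-0.05)] = 0.2000
  C_31 = (-0.20)(-0.25) − (-0.10)(0.65) = 0.1150
  C_32 = −[(0.95)(-0.25) − (-0.10)(-0.25)] = 0.2625
  C_33 = (0.95)(0.65) − (-0.20)(-0.25) = 0.5675
det(I−A) = Σ_j (I−A)_1j·C_1j = (0.95)(0.5350) + (-0.20)(0.2375) + (-0.10)(0.0825) = 0.4525
adj(I−A) = Cᵀ =
  [ 0.5350   0.2000   0.1150]
  [ 0.2375   0.8500   0.2625]
  [ 0.0825   0.2000   0.5675]
(I − A)⁻¹ = adj(I−A) / det(I−A) ≈
  [   1.18232     0.44199     0.25414]
  [   0.52486     1.87845     0.58011]
  [   0.18232     0.44199     1.25414]
The output multiplier for sector j is the column-j sum of the Leontief inverse (I − A)⁻¹ = adj(I−A) / det(I−A).
Column 3 of adj(I−A): (0.1150, 0.2625, 0.5675); det(I−A) = 0.4525.
m_3 = (0.1150 + 0.2625 + 0.5675) / 0.4525 = 0.945 / 0.4525 ≈ 2.0884.

m_3 = 2.0884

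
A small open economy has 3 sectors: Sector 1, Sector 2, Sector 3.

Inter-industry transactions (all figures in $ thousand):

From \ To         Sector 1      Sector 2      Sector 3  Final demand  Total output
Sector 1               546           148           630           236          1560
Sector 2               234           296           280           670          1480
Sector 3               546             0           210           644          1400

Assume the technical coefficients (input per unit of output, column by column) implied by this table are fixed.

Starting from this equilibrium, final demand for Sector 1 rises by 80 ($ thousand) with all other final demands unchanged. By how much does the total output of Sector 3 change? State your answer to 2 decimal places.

Technical coefficients a_ij = z_ij / X_j:
  a_11 = 546/1560 = 0.35, a_21 = 234/1560 = 0.15, a_31 = 546/1560 = 0.35
  a_12 = 148/1480 = 0.10, a_22 = 296/1480 = 0.20, a_32 = 0/1480 = 0.00
  a_13 = 630/1400 = 0.45, a_23 = 280/1400 = 0.20, a_33 = 210/1400 = 0.15
I − A =
  [   0.65    -0.10    -0.45]
  [  -0.15     0.80    -0.20]
  [  -0.35     0.00     0.85]
Cofactors of I−A, C_ij = (−1)^(i+j)·(minor ij) (rows/columns in the sector order above):
  C_11 = (0.80)(0.85) − (-0.20)(0.00) = 0.6800
  C_12 = −[(-0.15)(0.85) − (-0.20)(-0.35)] = 0.1975
  C_13 = (-0.15)(0.00) − (0.80)(-0.35) = 0.2800
  C_21 = −[(-0.10)(0.85) − (-0.45)(0.00)] = 0.0850
  C_22 = (0.65)(0.85) − (-0.45)(-0.35) = 0.3950
  C_23 = −[(0.65)(0.00) − (-0.10)(-0.35)] = 0.0350
  C_31 = (-0.10)(-0.20) − (-0.45)(0.80) = 0.3800
  C_32 = −[(0.65)(-0.20) − (-0.45)(-0.15)] = 0.1975
  C_33 = (0.65)(0.80) − (-0.10)(-0.15) = 0.5050
det(I−A) = Σ_j (I−A)_1j·C_1j = (0.65)(0.6800) + (-0.10)(0.1975) + (-0.45)(0.2800) = 0.29625
adj(I−A) = Cᵀ =
  [ 0.6800   0.0850   0.3800]
  [ 0.1975   0.3950   0.1975]
  [ 0.2800   0.0350   0.5050]
(I − A)⁻¹ = adj(I−A) / det(I−A) ≈
  [   2.2954     0.2869     1.2827]
  [   0.6667     1.3333     0.6667]
  [   0.9451     0.1181     1.7046]
Δx = (I − A)⁻¹ Δd with Δd having +80 in the Sector 1 component and 0 elsewhere.
So Δx_3 = L_31 · (+80), where L_31 = adj(I−A)_31 / det(I−A) = 0.2800 / 0.29625.
Δx_3 = 0.2800 × (+80) / 0.29625 = 22.40 / 0.29625 ≈ 75.61.

Δx_3 = 75.61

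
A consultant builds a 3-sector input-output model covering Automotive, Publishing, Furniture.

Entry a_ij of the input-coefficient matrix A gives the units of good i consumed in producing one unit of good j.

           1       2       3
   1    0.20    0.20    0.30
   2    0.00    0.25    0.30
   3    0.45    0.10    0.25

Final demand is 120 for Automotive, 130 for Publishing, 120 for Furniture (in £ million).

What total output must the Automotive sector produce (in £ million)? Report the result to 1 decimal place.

x_1 = 408.1

I − A =
  [   0.80    -0.20    -0.30]
  [   0.00     0.75    -0.30]
  [  -0.45    -0.10     0.75]
Cofactors of I−A, C_ij = (−1)^(i+j)·(minor ij) (rows/columns in the sector order above):
  C_11 = (0.75)(0.75) − (-0.30)(-0.10) = 0.5325
  C_12 = −[(0.00)(0.75) − (-0.30)(-0.45)] = 0.1350
  C_13 = (0.00)(-0.10) − (0.75)(-0.45) = 0.3375
  C_21 = −[(-0.20)(0.75) − (-0.30)(-0.10)] = 0.1800
  C_22 = (0.80)(0.75) − (-0.30)(-0.45) = 0.4650
  C_23 = −[(0.80)(-0.10) − (-0.20)(-0.45)] = 0.1700
  C_31 = (-0.20)(-0.30) − (-0.30)(0.75) = 0.2850
  C_32 = −[(0.80)(-0.30) − (-0.30)(0.00)] = 0.2400
  C_33 = (0.80)(0.75) − (-0.20)(0.00) = 0.6000
det(I−A) = Σ_j (I−A)_1j·C_1j = (0.80)(0.5325) + (-0.20)(0.1350) + (-0.30)(0.3375) = 0.29775
adj(I−A) = Cᵀ =
  [ 0.5325   0.1800   0.2850]
  [ 0.1350   0.4650   0.2400]
  [ 0.3375   0.1700   0.6000]
(I − A)⁻¹ = adj(I−A) / det(I−A) ≈
  [   1.7884     0.6045     0.9572]
  [   0.4534     1.5617     0.8060]
  [   1.1335     0.5709     2.0151]
x = (I − A)⁻¹ d = adj(I−A)·d / det(I−A), with det(I−A) = 0.29775:
  x_1 = (0.5325·120 + 0.1800·130 + 0.2850·120) / 0.29775 = 121.50 / 0.29775 ≈ 408.1
  x_2 = (0.1350·120 + 0.4650·130 + 0.2400·120) / 0.29775 = 105.45 / 0.29775 ≈ 354.2
  x_3 = (0.3375·120 + 0.1700·130 + 0.6000·120) / 0.29775 = 134.60 / 0.29775 ≈ 452.1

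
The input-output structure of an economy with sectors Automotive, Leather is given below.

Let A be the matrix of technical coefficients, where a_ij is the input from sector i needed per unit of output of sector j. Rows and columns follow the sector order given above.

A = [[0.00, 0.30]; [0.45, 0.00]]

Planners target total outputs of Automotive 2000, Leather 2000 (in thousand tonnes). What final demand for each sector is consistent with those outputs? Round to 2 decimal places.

I − A =
  [   1.00    -0.30]
  [  -0.45     1.00]
d = (I − A) x:
  d_1 = (+1.00)·2000 + (-0.30)·2000 = 1400.00
  d_2 = (-0.45)·2000 + (+1.00)·2000 = 1100.00

d_1 = 1400.00, d_2 = 1100.00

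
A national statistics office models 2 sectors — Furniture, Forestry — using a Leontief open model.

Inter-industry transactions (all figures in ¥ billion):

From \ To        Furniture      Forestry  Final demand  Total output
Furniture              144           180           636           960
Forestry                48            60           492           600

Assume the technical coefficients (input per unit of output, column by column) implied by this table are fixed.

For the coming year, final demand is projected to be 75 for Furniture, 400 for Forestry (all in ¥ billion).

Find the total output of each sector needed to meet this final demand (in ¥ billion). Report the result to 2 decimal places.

Technical coefficients a_ij = z_ij / X_j:
  a_11 = 144/960 = 0.15, a_21 = 48/960 = 0.05
  a_12 = 180/600 = 0.30, a_22 = 60/600 = 0.10
I − A =
  [   0.85    -0.30]
  [  -0.05     0.90]
det(I−A) = (0.85)(0.90) − (-0.30)(-0.05) = 0.7500
adj(I−A) = [[0.90, 0.30], [0.05, 0.85]]
(I − A)⁻¹ = adj(I−A) / det(I−A) ≈
  [   1.2000     0.4000]
  [   0.0667     1.1333]
x = (I − A)⁻¹ d = adj(I−A)·d / det(I−A), with det(I−A) = 0.7500:
  x_1 = (0.90·75 + 0.30·400) / 0.7500 = 187.50 / 0.7500 = 250.00
  x_2 = (0.05·75 + 0.85·400) / 0.7500 = 343.75 / 0.7500 ≈ 458.33

x_1 = 250.00, x_2 = 458.33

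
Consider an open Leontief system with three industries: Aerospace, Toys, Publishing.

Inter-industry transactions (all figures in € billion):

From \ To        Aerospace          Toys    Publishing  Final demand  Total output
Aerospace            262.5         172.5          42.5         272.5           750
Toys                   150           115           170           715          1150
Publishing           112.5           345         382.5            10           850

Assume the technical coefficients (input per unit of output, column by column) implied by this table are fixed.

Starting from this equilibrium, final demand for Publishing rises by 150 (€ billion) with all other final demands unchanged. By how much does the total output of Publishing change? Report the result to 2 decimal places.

Technical coefficients a_ij = z_ij / X_j:
  a_AA = 262.5/750 = 0.35, a_TA = 150/750 = 0.20, a_PA = 112.5/750 = 0.15
  a_AT = 172.5/1150 = 0.15, a_TT = 115/1150 = 0.10, a_PT = 345/1150 = 0.30
  a_AP = 42.5/850 = 0.05, a_TP = 170/850 = 0.20, a_PP = 382.5/850 = 0.45
I − A =
  [   0.65    -0.15    -0.05]
  [  -0.20     0.90    -0.20]
  [  -0.15    -0.30     0.55]
Cofactors of I−A, C_ij = (−1)^(i+j)·(minor ij) (rows/columns in the sector order above):
  C_11 = (0.90)(0.55) − (-0.20)(-0.30) = 0.4350
  C_12 = −[(-0.20)(0.55) − (-0.20)(-0.15)] = 0.1400
  C_13 = (-0.20)(-0.30) − (0.90)(-0.15) = 0.1950
  C_21 = −[(-0.15)(0.55) − (-0.05)(-0.30)] = 0.0975
  C_22 = (0.65)(0.55) − (-0.05)(-0.15) = 0.3500
  C_23 = −[(0.65)(-0.30) − (-0.15)(-0.15)] = 0.2175
  C_31 = (-0.15)(-0.20) − (-0.05)(0.90) = 0.0750
  C_32 = −[(0.65)(-0.20) − (-0.05)(-0.20)] = 0.1400
  C_33 = (0.65)(0.90) − (-0.15)(-0.20) = 0.5550
det(I−A) = Σ_j (I−A)_1j·C_1j = (0.65)(0.4350) + (-0.15)(0.1400) + (-0.05)(0.1950) = 0.2520
adj(I−A) = Cᵀ =
  [ 0.4350   0.0975   0.0750]
  [ 0.1400   0.3500   0.1400]
  [ 0.1950   0.2175   0.5550]
(I − A)⁻¹ = adj(I−A) / det(I−A) ≈
  [   1.7262     0.3869     0.2976]
  [   0.5556     1.3889     0.5556]
  [   0.7738     0.8631     2.2024]
Δx = (I − A)⁻¹ Δd with Δd having +150 in the Publishing component and 0 elsewhere.
So Δx_P = L_PP · (+150), where L_PP = adj(I−A)_PP / det(I−A) = 0.5550 / 0.2520.
Δx_P = 0.5550 × (+150) / 0.2520 = 83.25 / 0.2520 ≈ 330.36.

Δx_P = 330.36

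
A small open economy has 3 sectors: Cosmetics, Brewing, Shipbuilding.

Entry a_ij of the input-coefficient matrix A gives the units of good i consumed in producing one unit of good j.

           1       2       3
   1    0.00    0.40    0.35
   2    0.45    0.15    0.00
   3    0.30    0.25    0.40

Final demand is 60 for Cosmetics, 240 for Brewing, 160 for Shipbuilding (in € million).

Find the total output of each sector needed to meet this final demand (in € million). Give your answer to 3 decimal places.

I − A =
  [   1.00    -0.40    -0.35]
  [  -0.45     0.85     0.00]
  [  -0.30    -0.25     0.60]
Cofactors of I−A, C_ij = (−1)^(i+j)·(minor ij) (rows/columns in the sector order above):
  C_11 = (0.85)(0.60) − (0.00)(-0.25) = 0.5100
  C_12 = −[(-0.45)(0.60) − (0.00)(-0.30)] = 0.2700
  C_13 = (-0.45)(-0.25) − (0.85)(-0.30) = 0.3675
  C_21 = −[(-0.40)(0.60) − (-0.35)(-0.25)] = 0.3275
  C_22 = (1.00)(0.60) − (-0.35)(-0.30) = 0.4950
  C_23 = −[(1.00)(-0.25) − (-0.40)(-0.30)] = 0.3700
  C_31 = (-0.40)(0.00) − (-0.35)(0.85) = 0.2975
  C_32 = −[(1.00)(0.00) − (-0.35)(-0.45)] = 0.1575
  C_33 = (1.00)(0.85) − (-0.40)(-0.45) = 0.6700
det(I−A) = Σ_j (I−A)_1j·C_1j = (1.00)(0.5100) + (-0.40)(0.2700) + (-0.35)(0.3675) = 0.273375
adj(I−A) = Cᵀ =
  [ 0.5100   0.3275   0.2975]
  [ 0.2700   0.4950   0.1575]
  [ 0.3675   0.3700   0.6700]
(I − A)⁻¹ = adj(I−A) / det(I−A) ≈
  [   1.8656     1.1980     1.0882]
  [   0.9877     1.8107     0.5761]
  [   1.3443     1.3535     2.4508]
x = (I − A)⁻¹ d = adj(I−A)·d / det(I−A), with det(I−A) = 0.273375:
  x_1 = (0.5100·60 + 0.3275·240 + 0.2975·160) / 0.273375 = 156.80 / 0.273375 ≈ 573.571
  x_2 = (0.2700·60 + 0.4950·240 + 0.1575·160) / 0.273375 = 160.20 / 0.273375 ≈ 586.008
  x_3 = (0.3675·60 + 0.3700·240 + 0.6700·160) / 0.273375 = 218.05 / 0.273375 ≈ 797.622

x_1 = 573.571, x_2 = 586.008, x_3 = 797.622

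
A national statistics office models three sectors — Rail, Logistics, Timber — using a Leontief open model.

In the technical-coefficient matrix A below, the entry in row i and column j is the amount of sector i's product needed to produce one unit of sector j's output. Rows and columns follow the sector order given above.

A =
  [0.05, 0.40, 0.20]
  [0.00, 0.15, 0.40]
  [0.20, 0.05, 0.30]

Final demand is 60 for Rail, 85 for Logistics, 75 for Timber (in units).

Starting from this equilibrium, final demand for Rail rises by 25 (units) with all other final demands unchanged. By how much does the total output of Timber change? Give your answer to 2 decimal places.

Δx_3 = 8.85

I − A =
  [   0.95    -0.40    -0.20]
  [   0.00     0.85    -0.40]
  [  -0.20    -0.05     0.70]
Cofactors of I−A, C_ij = (−1)^(i+j)·(minor ij) (rows/columns in the sector order above):
  C_11 = (0.85)(0.70) − (-0.40)(-0.05) = 0.5750
  C_12 = −[(0.00)(0.70) − (-0.40)(-0.20)] = 0.0800
  C_13 = (0.00)(-0.05) − (0.85)(-0.20) = 0.1700
  C_21 = −[(-0.40)(0.70) − (-0.20)(-0.05)] = 0.2900
  C_22 = (0.95)(0.70) − (-0.20)(-0.20) = 0.6250
  C_23 = −[(0.95)(-0.05) − (-0.40)(-0.20)] = 0.1275
  C_31 = (-0.40)(-0.40) − (-0.20)(0.85) = 0.3300
  C_32 = −[(0.95)(-0.40) − (-0.20)(0.00)] = 0.3800
  C_33 = (0.95)(0.85) − (-0.40)(0.00) = 0.8075
det(I−A) = Σ_j (I−A)_1j·C_1j = (0.95)(0.5750) + (-0.40)(0.0800) + (-0.20)(0.1700) = 0.48025
adj(I−A) = Cᵀ =
  [ 0.5750   0.2900   0.3300]
  [ 0.0800   0.6250   0.3800]
  [ 0.1700   0.1275   0.8075]
(I − A)⁻¹ = adj(I−A) / det(I−A) ≈
  [   1.1973     0.6039     0.6871]
  [   0.1666     1.3014     0.7913]
  [   0.3540     0.2655     1.6814]
Δx = (I − A)⁻¹ Δd with Δd having +25 in the Rail component and 0 elsewhere.
So Δx_3 = L_31 · (+25), where L_31 = adj(I−A)_31 / det(I−A) = 0.1700 / 0.48025.
Δx_3 = 0.1700 × (+25) / 0.48025 = 4.25 / 0.48025 ≈ 8.85.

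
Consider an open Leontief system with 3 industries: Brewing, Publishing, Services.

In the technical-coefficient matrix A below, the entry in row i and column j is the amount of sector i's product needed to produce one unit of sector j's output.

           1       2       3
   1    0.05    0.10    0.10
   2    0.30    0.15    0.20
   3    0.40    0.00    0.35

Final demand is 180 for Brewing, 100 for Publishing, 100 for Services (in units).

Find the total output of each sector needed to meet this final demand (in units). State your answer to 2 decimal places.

x_1 = 251.31, x_2 = 278.93, x_3 = 308.50

I − A =
  [   0.95    -0.10    -0.10]
  [  -0.30     0.85    -0.20]
  [  -0.40     0.00     0.65]
Cofactors of I−A, C_ij = (−1)^(i+j)·(minor ij) (rows/columns in the sector order above):
  C_11 = (0.85)(0.65) − (-0.20)(0.00) = 0.5525
  C_12 = −[(-0.30)(0.65) − (-0.20)(-0.40)] = 0.2750
  C_13 = (-0.30)(0.00) − (0.85)(-0.40) = 0.3400
  C_21 = −[(-0.10)(0.65) − (-0.10)(0.00)] = 0.0650
  C_22 = (0.95)(0.65) − (-0.10)(-0.40) = 0.5775
  C_23 = −[(0.95)(0.00) − (-0.10)(-0.40)] = 0.0400
  C_31 = (-0.10)(-0.20) − (-0.10)(0.85) = 0.1050
  C_32 = −[(0.95)(-0.20) − (-0.10)(-0.30)] = 0.2200
  C_33 = (0.95)(0.85) − (-0.10)(-0.30) = 0.7775
det(I−A) = Σ_j (I−A)_1j·C_1j = (0.95)(0.5525) + (-0.10)(0.2750) + (-0.10)(0.3400) = 0.463375
adj(I−A) = Cᵀ =
  [ 0.5525   0.0650   0.1050]
  [ 0.2750   0.5775   0.2200]
  [ 0.3400   0.0400   0.7775]
(I − A)⁻¹ = adj(I−A) / det(I−A) ≈
  [   1.1923     0.1403     0.2266]
  [   0.5935     1.2463     0.4748]
  [   0.7337     0.0863     1.6779]
x = (I − A)⁻¹ d = adj(I−A)·d / det(I−A), with det(I−A) = 0.463375:
  x_1 = (0.5525·180 + 0.0650·100 + 0.1050·100) / 0.463375 = 116.45 / 0.463375 ≈ 251.31
  x_2 = (0.2750·180 + 0.5775·100 + 0.2200·100) / 0.463375 = 129.25 / 0.463375 ≈ 278.93
  x_3 = (0.3400·180 + 0.0400·100 + 0.7775·100) / 0.463375 = 142.95 / 0.463375 ≈ 308.50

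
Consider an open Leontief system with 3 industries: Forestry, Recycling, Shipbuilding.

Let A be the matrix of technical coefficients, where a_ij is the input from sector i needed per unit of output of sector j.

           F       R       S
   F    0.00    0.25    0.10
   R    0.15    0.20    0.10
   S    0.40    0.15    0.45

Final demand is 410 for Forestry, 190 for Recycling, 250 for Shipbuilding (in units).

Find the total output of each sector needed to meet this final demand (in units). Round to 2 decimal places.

I − A =
  [   1.00    -0.25    -0.10]
  [  -0.15     0.80    -0.10]
  [  -0.40    -0.15     0.55]
Cofactors of I−A, C_ij = (−1)^(i+j)·(minor ij) (rows/columns in the sector order above):
  C_11 = (0.80)(0.55) − (-0.10)(-0.15) = 0.4250
  C_12 = −[(-0.15)(0.55) − (-0.10)(-0.40)] = 0.1225
  C_13 = (-0.15)(-0.15) − (0.80)(-0.40) = 0.3425
  C_21 = −[(-0.25)(0.55) − (-0.10)(-0.15)] = 0.1525
  C_22 = (1.00)(0.55) − (-0.10)(-0.40) = 0.5100
  C_23 = −[(1.00)(-0.15) − (-0.25)(-0.40)] = 0.2500
  C_31 = (-0.25)(-0.10) − (-0.10)(0.80) = 0.1050
  C_32 = −[(1.00)(-0.10) − (-0.10)(-0.15)] = 0.1150
  C_33 = (1.00)(0.80) − (-0.25)(-0.15) = 0.7625
det(I−A) = Σ_j (I−A)_1j·C_1j = (1.00)(0.4250) + (-0.25)(0.1225) + (-0.10)(0.3425) = 0.360125
adj(I−A) = Cᵀ =
  [ 0.4250   0.1525   0.1050]
  [ 0.1225   0.5100   0.1150]
  [ 0.3425   0.2500   0.7625]
(I − A)⁻¹ = adj(I−A) / det(I−A) ≈
  [   1.1801     0.4235     0.2916]
  [   0.3402     1.4162     0.3193]
  [   0.9511     0.6942     2.1173]
x = (I − A)⁻¹ d = adj(I−A)·d / det(I−A), with det(I−A) = 0.360125:
  x_F = (0.4250·410 + 0.1525·190 + 0.1050·250) / 0.360125 = 229.475 / 0.360125 ≈ 637.21
  x_R = (0.1225·410 + 0.5100·190 + 0.1150·250) / 0.360125 = 175.875 / 0.360125 ≈ 488.37
  x_S = (0.3425·410 + 0.2500·190 + 0.7625·250) / 0.360125 = 378.55 / 0.360125 ≈ 1051.16

x_F = 637.21, x_R = 488.37, x_S = 1051.16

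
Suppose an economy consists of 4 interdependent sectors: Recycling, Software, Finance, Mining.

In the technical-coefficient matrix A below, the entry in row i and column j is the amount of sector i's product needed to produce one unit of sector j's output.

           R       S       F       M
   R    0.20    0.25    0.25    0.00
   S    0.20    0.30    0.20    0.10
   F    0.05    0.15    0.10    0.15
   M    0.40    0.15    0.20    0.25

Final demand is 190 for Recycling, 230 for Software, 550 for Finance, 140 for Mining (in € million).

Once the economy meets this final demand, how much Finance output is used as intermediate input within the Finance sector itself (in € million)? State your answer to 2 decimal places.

z_FF = 102.15

I − A =
  [   0.80    -0.25    -0.25     0.00]
  [  -0.20     0.70    -0.20    -0.10]
  [  -0.05    -0.15     0.90    -0.15]
  [  -0.40    -0.15    -0.20     0.75]
Compute the cofactors C_ij = (−1)^(i+j)·(3×3 minor ij) of I−A; the adjugate is their transpose:
adj(I−A) = Cᵀ =
  [ 0.408000   0.195000   0.170000   0.060000]
  [ 0.185500   0.491625   0.183500   0.102250]
  [ 0.100500   0.132375   0.360500   0.089750]
  [ 0.281500   0.237625   0.223500   0.416250]
det(I−A) = Σ_j (I−A)_1j·C_1j = (0.80)(0.408000) + (-0.25)(0.185500) + (-0.25)(0.100500) + (0.00)(0.281500) = 0.2549
(I − A)⁻¹ = adj(I−A) / det(I−A) ≈
  [   1.6006     0.7650     0.6669     0.2354]
  [   0.7277     1.9287     0.7199     0.4011]
  [   0.3943     0.5193     1.4143     0.3521]
  [   1.1044     0.9322     0.8768     1.6330]
First solve x = (I − A)⁻¹ d = adj(I−A)·d / det(I−A); in particular x_F = (0.100500·190 + 0.132375·230 + 0.360500·550 + 0.089750·140) / 0.2549 = 260.38125 / 0.2549 ≈ 1021.5035.
Intermediate flow from F to F: z_FF = a_FF · x_F = 0.10 × 260.38125 / 0.2549 = 26.038125 / 0.2549 ≈ 102.15.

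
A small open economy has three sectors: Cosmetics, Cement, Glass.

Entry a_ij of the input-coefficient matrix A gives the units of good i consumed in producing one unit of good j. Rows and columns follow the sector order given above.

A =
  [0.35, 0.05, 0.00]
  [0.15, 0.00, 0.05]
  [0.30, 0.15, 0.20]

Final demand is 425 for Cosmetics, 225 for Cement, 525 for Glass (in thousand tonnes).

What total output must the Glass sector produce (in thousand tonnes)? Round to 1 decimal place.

x_3 = 982.9

I − A =
  [   0.65    -0.05     0.00]
  [  -0.15     1.00    -0.05]
  [  -0.30    -0.15     0.80]
Cofactors of I−A, C_ij = (−1)^(i+j)·(minor ij) (rows/columns in the sector order above):
  C_11 = (1.00)(0.80) − (-0.05)(-0.15) = 0.7925
  C_12 = −[(-0.15)(0.80) − (-0.05)(-0.30)] = 0.1350
  C_13 = (-0.15)(-0.15) − (1.00)(-0.30) = 0.3225
  C_21 = −[(-0.05)(0.80) − (0.00)(-0.15)] = 0.0400
  C_22 = (0.65)(0.80) − (0.00)(-0.30) = 0.5200
  C_23 = −[(0.65)(-0.15) − (-0.05)(-0.30)] = 0.1125
  C_31 = (-0.05)(-0.05) − (0.00)(1.00) = 0.0025
  C_32 = −[(0.65)(-0.05) − (0.00)(-0.15)] = 0.0325
  C_33 = (0.65)(1.00) − (-0.05)(-0.15) = 0.6425
det(I−A) = Σ_j (I−A)_1j·C_1j = (0.65)(0.7925) + (-0.05)(0.1350) + (0.00)(0.3225) = 0.508375
adj(I−A) = Cᵀ =
  [ 0.7925   0.0400   0.0025]
  [ 0.1350   0.5200   0.0325]
  [ 0.3225   0.1125   0.6425]
(I − A)⁻¹ = adj(I−A) / det(I−A) ≈
  [   1.5589     0.0787     0.0049]
  [   0.2656     1.0229     0.0639]
  [   0.6344     0.2213     1.2638]
x = (I − A)⁻¹ d = adj(I−A)·d / det(I−A), with det(I−A) = 0.508375:
  x_1 = (0.7925·425 + 0.0400·225 + 0.0025·525) / 0.508375 = 347.125 / 0.508375 ≈ 682.8
  x_2 = (0.1350·425 + 0.5200·225 + 0.0325·525) / 0.508375 = 191.4375 / 0.508375 ≈ 376.6
  x_3 = (0.3225·425 + 0.1125·225 + 0.6425·525) / 0.508375 = 499.6875 / 0.508375 ≈ 982.9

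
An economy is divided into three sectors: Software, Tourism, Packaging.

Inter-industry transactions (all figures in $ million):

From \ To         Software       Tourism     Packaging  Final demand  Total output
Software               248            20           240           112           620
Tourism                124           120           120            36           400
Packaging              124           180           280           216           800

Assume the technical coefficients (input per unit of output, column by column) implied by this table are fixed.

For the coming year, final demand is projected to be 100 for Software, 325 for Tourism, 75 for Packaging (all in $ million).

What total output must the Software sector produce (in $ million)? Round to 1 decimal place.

x_S = 704.2

Technical coefficients a_ij = z_ij / X_j:
  a_SS = 248/620 = 0.40, a_TS = 124/620 = 0.20, a_PS = 124/620 = 0.20
  a_ST = 20/400 = 0.05, a_TT = 120/400 = 0.30, a_PT = 180/400 = 0.45
  a_SP = 240/800 = 0.30, a_TP = 120/800 = 0.15, a_PP = 280/800 = 0.35
I − A =
  [   0.60    -0.05    -0.30]
  [  -0.20     0.70    -0.15]
  [  -0.20    -0.45     0.65]
Cofactors of I−A, C_ij = (−1)^(i+j)·(minor ij) (rows/columns in the sector order above):
  C_11 = (0.70)(0.65) − (-0.15)(-0.45) = 0.3875
  C_12 = −[(-0.20)(0.65) − (-0.15)(-0.20)] = 0.1600
  C_13 = (-0.20)(-0.45) − (0.70)(-0.20) = 0.2300
  C_21 = −[(-0.05)(0.65) − (-0.30)(-0.45)] = 0.1675
  C_22 = (0.60)(0.65) − (-0.30)(-0.20) = 0.3300
  C_23 = −[(0.60)(-0.45) − (-0.05)(-0.20)] = 0.2800
  C_31 = (-0.05)(-0.15) − (-0.30)(0.70) = 0.2175
  C_32 = −[(0.60)(-0.15) − (-0.30)(-0.20)] = 0.1500
  C_33 = (0.60)(0.70) − (-0.05)(-0.20) = 0.4100
det(I−A) = Σ_j (I−A)_1j·C_1j = (0.60)(0.3875) + (-0.05)(0.1600) + (-0.30)(0.2300) = 0.1555
adj(I−A) = Cᵀ =
  [ 0.3875   0.1675   0.2175]
  [ 0.1600   0.3300   0.1500]
  [ 0.2300   0.2800   0.4100]
(I − A)⁻¹ = adj(I−A) / det(I−A) ≈
  [   2.4920     1.0772     1.3987]
  [   1.0289     2.1222     0.9646]
  [   1.4791     1.8006     2.6367]
x = (I − A)⁻¹ d = adj(I−A)·d / det(I−A), with det(I−A) = 0.1555:
  x_S = (0.3875·100 + 0.1675·325 + 0.2175·75) / 0.1555 = 109.50 / 0.1555 ≈ 704.2
  x_T = (0.1600·100 + 0.3300·325 + 0.1500·75) / 0.1555 = 134.50 / 0.1555 ≈ 865.0
  x_P = (0.2300·100 + 0.2800·325 + 0.4100·75) / 0.1555 = 144.75 / 0.1555 ≈ 930.9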